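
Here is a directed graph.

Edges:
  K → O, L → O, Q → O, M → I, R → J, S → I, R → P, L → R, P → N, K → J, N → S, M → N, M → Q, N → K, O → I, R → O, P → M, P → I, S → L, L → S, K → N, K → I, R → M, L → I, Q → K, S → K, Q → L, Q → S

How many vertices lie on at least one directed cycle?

8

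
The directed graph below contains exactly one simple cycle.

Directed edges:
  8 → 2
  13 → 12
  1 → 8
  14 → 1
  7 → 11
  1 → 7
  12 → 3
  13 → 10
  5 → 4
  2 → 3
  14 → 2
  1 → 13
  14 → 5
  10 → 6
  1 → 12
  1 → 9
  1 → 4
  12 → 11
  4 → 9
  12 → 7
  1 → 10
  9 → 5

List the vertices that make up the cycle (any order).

4, 5, 9

DFS with gray/black marking from 4:
4 gray
  9 gray
    5 gray
      5→4: 4 is gray → back edge
Back edge closes the cycle 4 → 9 → 5 → 4; its vertices are {4, 5, 9}.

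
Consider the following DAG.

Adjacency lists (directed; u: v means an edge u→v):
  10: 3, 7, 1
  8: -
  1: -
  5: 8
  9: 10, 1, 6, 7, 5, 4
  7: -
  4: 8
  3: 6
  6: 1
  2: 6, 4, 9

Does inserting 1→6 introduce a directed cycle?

Adding 1→6 creates a cycle iff 6 can already reach 1.
Path from 6: 6 → 1.
So 6 → … → 1 → 6 is a cycle.

Yes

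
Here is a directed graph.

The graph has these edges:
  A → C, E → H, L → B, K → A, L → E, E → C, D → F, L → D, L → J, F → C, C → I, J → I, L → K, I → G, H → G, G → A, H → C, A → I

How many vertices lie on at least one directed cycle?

4

A vertex is on a directed cycle iff it belongs to a strongly connected component of size ≥ 2 (or has a self-loop).
The vertices on cycles are {A, C, G, I} — 4 in total.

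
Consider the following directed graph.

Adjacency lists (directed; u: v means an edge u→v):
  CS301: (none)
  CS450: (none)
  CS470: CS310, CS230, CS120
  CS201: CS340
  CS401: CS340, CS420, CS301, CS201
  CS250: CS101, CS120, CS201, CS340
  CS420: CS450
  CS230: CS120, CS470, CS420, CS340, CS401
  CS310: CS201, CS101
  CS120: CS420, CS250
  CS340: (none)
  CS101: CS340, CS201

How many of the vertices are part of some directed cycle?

4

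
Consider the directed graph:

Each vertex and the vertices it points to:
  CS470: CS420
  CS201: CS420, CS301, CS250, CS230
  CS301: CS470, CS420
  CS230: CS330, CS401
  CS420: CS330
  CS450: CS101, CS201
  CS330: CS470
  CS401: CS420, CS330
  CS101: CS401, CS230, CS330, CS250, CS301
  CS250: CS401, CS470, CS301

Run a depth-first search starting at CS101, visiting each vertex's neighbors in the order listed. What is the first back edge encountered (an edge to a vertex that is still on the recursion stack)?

CS470→CS420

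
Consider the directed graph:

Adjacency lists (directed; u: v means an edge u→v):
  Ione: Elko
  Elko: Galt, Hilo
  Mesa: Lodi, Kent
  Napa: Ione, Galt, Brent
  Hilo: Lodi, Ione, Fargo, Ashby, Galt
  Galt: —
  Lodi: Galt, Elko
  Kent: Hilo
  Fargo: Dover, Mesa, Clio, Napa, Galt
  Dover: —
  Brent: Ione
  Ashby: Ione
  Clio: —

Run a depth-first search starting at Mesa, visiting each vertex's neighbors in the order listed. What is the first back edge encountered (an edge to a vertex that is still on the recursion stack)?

Hilo→Lodi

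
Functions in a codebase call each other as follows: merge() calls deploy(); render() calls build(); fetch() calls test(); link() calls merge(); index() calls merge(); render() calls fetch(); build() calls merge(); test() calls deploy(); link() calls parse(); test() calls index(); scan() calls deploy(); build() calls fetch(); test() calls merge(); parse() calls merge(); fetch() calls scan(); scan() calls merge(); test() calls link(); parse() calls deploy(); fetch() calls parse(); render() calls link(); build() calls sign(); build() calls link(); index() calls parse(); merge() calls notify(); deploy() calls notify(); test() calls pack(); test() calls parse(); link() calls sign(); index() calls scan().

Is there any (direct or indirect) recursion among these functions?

No

DFS with white/gray/black marking, starting from test:
test gray
  deploy gray
    notify gray
    notify black
  deploy black
  merge gray
    merge→notify: notify black — skip
    merge→deploy: deploy black — skip
  merge black
  link gray
    link→merge: merge black — skip
    parse gray
      parse→merge: merge black — skip
      parse→deploy: deploy black — skip
    parse black
    sign gray
    sign black
  link black
  index gray
    scan gray
      scan→deploy: deploy black — skip
      scan→merge: merge black — skip
    scan black
    index→parse: parse black — skip
    index→merge: merge black — skip
  index black
  pack gray
  pack black
  test→parse: parse black — skip
test black
build gray
  fetch gray
    fetch→parse: parse black — skip
    fetch→test: test black — skip
    fetch→scan: scan black — skip
  fetch black
  build→link: link black — skip
  build→merge: merge black — skip
  build→sign: sign black — skip
build black
render gray
  render→link: link black — skip
  render→build: build black — skip
  render→fetch: fetch black — skip
render black
Every edge goes to a white or black vertex — no back edge, so the graph is acyclic.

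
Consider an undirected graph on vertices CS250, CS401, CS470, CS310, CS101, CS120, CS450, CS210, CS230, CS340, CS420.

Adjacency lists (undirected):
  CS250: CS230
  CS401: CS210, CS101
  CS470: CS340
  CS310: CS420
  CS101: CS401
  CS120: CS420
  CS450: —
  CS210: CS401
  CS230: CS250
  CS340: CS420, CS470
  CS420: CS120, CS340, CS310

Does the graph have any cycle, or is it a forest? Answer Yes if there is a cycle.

No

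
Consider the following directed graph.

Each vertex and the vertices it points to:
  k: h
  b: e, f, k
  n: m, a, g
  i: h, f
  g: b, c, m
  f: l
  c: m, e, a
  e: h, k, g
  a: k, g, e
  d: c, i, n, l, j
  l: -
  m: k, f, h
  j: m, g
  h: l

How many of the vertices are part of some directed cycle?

5

A vertex is on a directed cycle iff it belongs to a strongly connected component of size ≥ 2 (or has a self-loop).
The vertices on cycles are {a, b, c, e, g} — 5 in total.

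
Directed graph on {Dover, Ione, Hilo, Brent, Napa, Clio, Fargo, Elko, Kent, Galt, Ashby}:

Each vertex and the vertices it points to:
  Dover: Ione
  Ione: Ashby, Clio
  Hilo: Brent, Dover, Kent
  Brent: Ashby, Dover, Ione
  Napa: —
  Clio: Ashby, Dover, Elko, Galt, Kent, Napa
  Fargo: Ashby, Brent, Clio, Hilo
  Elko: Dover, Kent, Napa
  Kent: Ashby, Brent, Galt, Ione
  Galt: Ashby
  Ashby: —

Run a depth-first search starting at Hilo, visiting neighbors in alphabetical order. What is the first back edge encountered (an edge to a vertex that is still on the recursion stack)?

Clio→Dover

DFS from Hilo (visiting neighbors in alphabetical order); mark gray on enter, black on exit:
Hilo gray
  Brent gray
    Ashby gray
    Ashby black
    Dover gray
      Ione gray
        Ione→Ashby: Ashby black — skip
        Clio gray
          Clio→Ashby: Ashby black — skip
          Clio→Dover: Dover is gray → back edge
First back edge: Clio → Dover.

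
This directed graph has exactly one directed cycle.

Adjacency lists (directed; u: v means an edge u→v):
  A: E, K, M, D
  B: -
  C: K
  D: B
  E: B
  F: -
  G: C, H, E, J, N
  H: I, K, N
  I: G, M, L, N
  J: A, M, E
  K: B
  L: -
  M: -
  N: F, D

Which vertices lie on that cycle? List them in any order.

G, H, I

DFS with gray/black marking from G:
G gray
  C gray
    K gray
      B gray
      B black
    K black
  C black
  H gray
    I gray
      I→G: G is gray → back edge
Back edge closes the cycle G → H → I → G; its vertices are {G, H, I}.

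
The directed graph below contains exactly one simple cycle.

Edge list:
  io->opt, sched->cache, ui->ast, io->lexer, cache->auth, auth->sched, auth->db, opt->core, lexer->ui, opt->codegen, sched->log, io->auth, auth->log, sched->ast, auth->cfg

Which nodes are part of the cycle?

auth, cache, sched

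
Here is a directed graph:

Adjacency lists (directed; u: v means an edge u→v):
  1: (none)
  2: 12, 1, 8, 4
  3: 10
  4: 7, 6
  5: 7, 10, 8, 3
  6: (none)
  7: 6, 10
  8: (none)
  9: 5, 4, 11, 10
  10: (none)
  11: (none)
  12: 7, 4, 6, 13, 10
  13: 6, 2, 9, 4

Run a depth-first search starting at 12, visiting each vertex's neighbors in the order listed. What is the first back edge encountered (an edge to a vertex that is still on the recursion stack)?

2→12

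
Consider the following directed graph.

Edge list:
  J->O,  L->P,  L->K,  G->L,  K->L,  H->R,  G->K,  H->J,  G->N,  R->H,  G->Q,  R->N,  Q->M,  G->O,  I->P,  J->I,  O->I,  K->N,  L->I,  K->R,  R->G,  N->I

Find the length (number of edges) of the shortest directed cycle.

For each vertex v, BFS finds the shortest path from v back to v.
The shortest such closed walk is K → L → K, length 2.

2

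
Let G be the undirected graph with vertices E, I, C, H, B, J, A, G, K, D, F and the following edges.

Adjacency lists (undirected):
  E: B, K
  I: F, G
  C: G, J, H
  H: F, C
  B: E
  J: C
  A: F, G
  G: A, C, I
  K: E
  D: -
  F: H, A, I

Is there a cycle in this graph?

DFS, tracking each vertex's parent; an edge to a visited non-parent vertex closes a cycle.
Start from A:
visit A (parent –)
  visit F (parent A)
    visit H (parent F)
      H–F: parent, skip
      visit C (parent H)
        visit G (parent C)
          G–A: A visited and ≠ parent → cycle
Cycle: A – F – H – C – G – A.

Yes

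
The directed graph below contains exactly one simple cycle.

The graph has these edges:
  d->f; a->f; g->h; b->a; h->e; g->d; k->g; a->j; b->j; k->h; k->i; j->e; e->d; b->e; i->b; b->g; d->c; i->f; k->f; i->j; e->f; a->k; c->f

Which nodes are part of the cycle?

a, b, i, k

DFS with gray/black marking from b:
b gray
  j gray
    e gray
      d gray
        f gray
        f black
        c gray
          c→f: f black — skip
        c black
      d black
      e→f: f black — skip
    e black
  j black
  g gray
    g→d: d black — skip
    h gray
      h→e: e black — skip
    h black
  g black
  b→e: e black — skip
  a gray
    a→f: f black — skip
    a→j: j black — skip
    k gray
      i gray
        i→b: b is gray → back edge
Back edge closes the cycle b → a → k → i → b; its vertices are {a, b, i, k}.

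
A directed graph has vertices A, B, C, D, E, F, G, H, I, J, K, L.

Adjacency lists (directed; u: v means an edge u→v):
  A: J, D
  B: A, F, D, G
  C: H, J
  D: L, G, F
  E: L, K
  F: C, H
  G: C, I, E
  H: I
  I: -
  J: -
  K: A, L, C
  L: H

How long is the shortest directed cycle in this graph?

5

For each vertex v, BFS finds the shortest path from v back to v.
The shortest such closed walk is D → G → E → K → A → D, length 5.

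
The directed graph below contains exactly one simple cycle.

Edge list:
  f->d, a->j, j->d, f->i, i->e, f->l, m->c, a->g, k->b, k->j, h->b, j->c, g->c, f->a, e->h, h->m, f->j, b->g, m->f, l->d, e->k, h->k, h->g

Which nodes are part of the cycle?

e, f, h, i, m

DFS with gray/black marking from h:
h gray
  b gray
    g gray
      c gray
      c black
    g black
  b black
  k gray
    j gray
      d gray
      d black
      j→c: c black — skip
    j black
    k→b: b black — skip
  k black
  m gray
    f gray
      f→j: j black — skip
      f→d: d black — skip
      a gray
        a→j: j black — skip
        a→g: g black — skip
      a black
      l gray
        l→d: d black — skip
      l black
      i gray
        e gray
          e→h: h is gray → back edge
Back edge closes the cycle h → m → f → i → e → h; its vertices are {e, f, h, i, m}.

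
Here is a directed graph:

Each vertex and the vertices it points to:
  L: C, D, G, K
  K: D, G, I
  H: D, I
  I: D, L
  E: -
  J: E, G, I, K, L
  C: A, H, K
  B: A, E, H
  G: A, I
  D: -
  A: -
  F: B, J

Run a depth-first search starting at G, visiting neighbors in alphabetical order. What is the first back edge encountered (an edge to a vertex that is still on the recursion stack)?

H->I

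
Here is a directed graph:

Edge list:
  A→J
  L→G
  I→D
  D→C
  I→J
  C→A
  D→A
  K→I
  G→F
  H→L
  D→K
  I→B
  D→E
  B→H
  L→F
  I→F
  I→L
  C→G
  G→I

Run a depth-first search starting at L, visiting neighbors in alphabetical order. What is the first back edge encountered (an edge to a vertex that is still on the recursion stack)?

H->L

DFS from L (visiting neighbors in alphabetical order); mark gray on enter, black on exit:
L gray
  F gray
  F black
  G gray
    G→F: F black — skip
    I gray
      B gray
        H gray
          H→L: L is gray → back edge
First back edge: H → L.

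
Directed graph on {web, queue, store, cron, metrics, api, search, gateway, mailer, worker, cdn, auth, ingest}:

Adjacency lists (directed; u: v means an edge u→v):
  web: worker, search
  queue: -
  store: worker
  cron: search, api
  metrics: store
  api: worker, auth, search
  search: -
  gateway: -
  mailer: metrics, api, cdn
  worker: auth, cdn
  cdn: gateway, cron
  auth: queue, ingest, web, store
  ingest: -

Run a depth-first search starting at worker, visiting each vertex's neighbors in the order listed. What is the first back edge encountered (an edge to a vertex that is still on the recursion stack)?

DFS from worker (visiting each vertex's neighbors in the order listed); mark gray on enter, black on exit:
worker gray
  auth gray
    queue gray
    queue black
    ingest gray
    ingest black
    web gray
      web→worker: worker is gray → back edge
First back edge: web → worker.

web->worker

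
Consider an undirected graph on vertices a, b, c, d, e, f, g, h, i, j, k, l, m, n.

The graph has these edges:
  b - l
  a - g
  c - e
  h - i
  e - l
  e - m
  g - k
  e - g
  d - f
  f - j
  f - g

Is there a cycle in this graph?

No

DFS, tracking each vertex's parent; an edge to a visited non-parent vertex closes a cycle.
Start from e:
visit e (parent –)
  visit l (parent e)
    l–e: parent, skip
    visit b (parent l)
      b–l: parent, skip
  visit m (parent e)
    m–e: parent, skip
  visit c (parent e)
    c–e: parent, skip
  visit g (parent e)
    g–e: parent, skip
    visit k (parent g)
      k–g: parent, skip
    visit f (parent g)
      visit d (parent f)
        d–f: parent, skip
      f–g: parent, skip
      visit j (parent f)
        j–f: parent, skip
    visit a (parent g)
      a–g: parent, skip
visit h (parent –)
  visit i (parent h)
    i–h: parent, skip
visit n (parent –)
No non-parent visited neighbor found — the graph is a forest.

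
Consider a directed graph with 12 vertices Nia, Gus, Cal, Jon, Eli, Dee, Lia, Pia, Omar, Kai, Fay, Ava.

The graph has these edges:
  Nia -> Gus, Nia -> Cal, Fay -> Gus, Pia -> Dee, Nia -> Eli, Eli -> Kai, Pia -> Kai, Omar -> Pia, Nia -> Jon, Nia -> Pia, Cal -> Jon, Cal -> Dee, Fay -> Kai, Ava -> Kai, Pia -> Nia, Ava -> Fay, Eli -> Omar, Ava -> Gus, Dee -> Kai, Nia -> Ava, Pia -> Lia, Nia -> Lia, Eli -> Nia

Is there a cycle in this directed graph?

Yes

DFS with white/gray/black marking, starting from Fay:
Fay gray
  Kai gray
  Kai black
  Gus gray
  Gus black
Fay black
Nia gray
  Jon gray
  Jon black
  Pia gray
    Pia→Kai: Kai black — skip
    Pia→Nia: Nia is gray → back edge
Back edge found, so a cycle exists: Nia → Pia → Nia.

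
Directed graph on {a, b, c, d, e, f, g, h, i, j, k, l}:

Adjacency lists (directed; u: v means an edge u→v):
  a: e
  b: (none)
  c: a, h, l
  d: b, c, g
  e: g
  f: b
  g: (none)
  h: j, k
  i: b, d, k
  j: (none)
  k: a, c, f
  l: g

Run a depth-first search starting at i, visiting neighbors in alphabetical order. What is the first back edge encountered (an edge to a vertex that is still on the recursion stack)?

k→c

DFS from i (visiting neighbors in alphabetical order); mark gray on enter, black on exit:
i gray
  b gray
  b black
  d gray
    d→b: b black — skip
    c gray
      a gray
        e gray
          g gray
          g black
        e black
      a black
      h gray
        j gray
        j black
        k gray
          k→a: a black — skip
          k→c: c is gray → back edge
First back edge: k → c.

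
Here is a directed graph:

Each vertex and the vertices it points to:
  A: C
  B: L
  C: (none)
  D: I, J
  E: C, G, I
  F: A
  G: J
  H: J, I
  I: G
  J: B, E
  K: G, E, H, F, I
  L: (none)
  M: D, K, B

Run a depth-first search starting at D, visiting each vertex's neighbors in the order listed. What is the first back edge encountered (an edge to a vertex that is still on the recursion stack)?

DFS from D (visiting each vertex's neighbors in the order listed); mark gray on enter, black on exit:
D gray
  I gray
    G gray
      J gray
        B gray
          L gray
          L black
        B black
        E gray
          C gray
          C black
          E→G: G is gray → back edge
First back edge: E → G.

E→G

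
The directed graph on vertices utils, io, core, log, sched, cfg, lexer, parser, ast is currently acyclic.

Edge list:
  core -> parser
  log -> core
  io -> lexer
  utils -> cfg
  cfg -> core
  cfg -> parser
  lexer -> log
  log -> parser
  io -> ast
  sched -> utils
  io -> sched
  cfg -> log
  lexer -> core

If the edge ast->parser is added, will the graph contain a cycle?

Adding ast→parser creates a cycle iff parser can already reach ast.
Explore from parser: no path reaches ast. The graph stays acyclic.

No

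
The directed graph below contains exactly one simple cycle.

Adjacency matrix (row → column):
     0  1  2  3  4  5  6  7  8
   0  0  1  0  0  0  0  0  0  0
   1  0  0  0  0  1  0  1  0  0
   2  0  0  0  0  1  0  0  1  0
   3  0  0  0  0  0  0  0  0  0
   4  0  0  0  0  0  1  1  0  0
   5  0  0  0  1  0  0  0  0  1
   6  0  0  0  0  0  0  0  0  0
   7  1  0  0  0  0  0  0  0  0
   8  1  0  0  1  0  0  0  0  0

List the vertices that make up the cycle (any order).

DFS with gray/black marking from 4:
4 gray
  5 gray
    8 gray
      0 gray
        1 gray
          6 gray
          6 black
          1→4: 4 is gray → back edge
Back edge closes the cycle 4 → 5 → 8 → 0 → 1 → 4; its vertices are {0, 1, 4, 5, 8}.

0, 1, 4, 5, 8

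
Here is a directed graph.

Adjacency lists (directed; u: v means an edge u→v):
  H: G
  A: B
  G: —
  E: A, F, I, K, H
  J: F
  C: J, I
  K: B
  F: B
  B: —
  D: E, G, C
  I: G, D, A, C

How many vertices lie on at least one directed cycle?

4

A vertex is on a directed cycle iff it belongs to a strongly connected component of size ≥ 2 (or has a self-loop).
The vertices on cycles are {C, D, E, I} — 4 in total.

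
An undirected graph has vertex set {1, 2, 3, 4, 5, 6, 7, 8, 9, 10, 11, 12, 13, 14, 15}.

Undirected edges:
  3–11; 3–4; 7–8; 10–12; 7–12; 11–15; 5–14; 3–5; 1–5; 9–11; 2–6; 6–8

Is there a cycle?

DFS, tracking each vertex's parent; an edge to a visited non-parent vertex closes a cycle.
Start from 15:
visit 15 (parent –)
  visit 11 (parent 15)
    visit 9 (parent 11)
      9–11: parent, skip
    visit 3 (parent 11)
      visit 4 (parent 3)
        4–3: parent, skip
      3–11: parent, skip
      visit 5 (parent 3)
        visit 1 (parent 5)
          1–5: parent, skip
        visit 14 (parent 5)
          14–5: parent, skip
        5–3: parent, skip
    11–15: parent, skip
visit 2 (parent –)
  visit 6 (parent 2)
    visit 8 (parent 6)
      visit 7 (parent 8)
        visit 12 (parent 7)
          visit 10 (parent 12)
            10–12: parent, skip
          12–7: parent, skip
        7–8: parent, skip
      8–6: parent, skip
    6–2: parent, skip
visit 13 (parent –)
No non-parent visited neighbor found — the graph is a forest.

No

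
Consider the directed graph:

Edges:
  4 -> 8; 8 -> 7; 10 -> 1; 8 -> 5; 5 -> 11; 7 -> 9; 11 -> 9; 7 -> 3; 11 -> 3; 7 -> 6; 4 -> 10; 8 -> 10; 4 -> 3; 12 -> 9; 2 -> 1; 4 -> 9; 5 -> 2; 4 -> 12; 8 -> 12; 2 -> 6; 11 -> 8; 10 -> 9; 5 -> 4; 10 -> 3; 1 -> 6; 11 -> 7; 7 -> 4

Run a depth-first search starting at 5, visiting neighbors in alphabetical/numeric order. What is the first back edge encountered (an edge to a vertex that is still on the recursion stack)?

DFS from 5 (visiting neighbors in alphabetical/numeric order); mark gray on enter, black on exit:
5 gray
  2 gray
    1 gray
      6 gray
      6 black
    1 black
    2→6: 6 black — skip
  2 black
  4 gray
    3 gray
    3 black
    8 gray
      8→5: 5 is gray → back edge
First back edge: 8 → 5.

8→5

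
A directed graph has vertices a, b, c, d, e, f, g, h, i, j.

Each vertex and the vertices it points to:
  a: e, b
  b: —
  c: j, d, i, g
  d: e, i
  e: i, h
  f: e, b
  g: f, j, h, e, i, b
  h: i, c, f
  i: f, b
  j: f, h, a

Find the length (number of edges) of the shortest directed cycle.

3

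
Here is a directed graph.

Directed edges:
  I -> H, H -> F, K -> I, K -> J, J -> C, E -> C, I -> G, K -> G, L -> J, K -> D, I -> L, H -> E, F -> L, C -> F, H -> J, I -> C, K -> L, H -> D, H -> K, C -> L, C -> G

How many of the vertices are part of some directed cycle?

A vertex is on a directed cycle iff it belongs to a strongly connected component of size ≥ 2 (or has a self-loop).
The vertices on cycles are {C, F, H, I, J, K, L} — 7 in total.

7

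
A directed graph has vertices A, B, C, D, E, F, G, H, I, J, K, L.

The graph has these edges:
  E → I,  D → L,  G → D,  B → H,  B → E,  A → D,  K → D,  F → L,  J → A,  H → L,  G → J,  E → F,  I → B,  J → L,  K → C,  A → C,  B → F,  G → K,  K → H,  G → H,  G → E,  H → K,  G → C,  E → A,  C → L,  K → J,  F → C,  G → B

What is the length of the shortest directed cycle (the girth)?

2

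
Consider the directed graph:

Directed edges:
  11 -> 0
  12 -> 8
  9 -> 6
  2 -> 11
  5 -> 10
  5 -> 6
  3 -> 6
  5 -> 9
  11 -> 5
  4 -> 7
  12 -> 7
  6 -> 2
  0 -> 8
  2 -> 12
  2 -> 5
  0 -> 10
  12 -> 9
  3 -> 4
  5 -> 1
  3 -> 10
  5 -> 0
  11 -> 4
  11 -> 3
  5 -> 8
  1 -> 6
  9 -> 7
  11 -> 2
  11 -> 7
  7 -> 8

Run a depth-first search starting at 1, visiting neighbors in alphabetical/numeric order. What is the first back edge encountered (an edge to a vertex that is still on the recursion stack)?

5->1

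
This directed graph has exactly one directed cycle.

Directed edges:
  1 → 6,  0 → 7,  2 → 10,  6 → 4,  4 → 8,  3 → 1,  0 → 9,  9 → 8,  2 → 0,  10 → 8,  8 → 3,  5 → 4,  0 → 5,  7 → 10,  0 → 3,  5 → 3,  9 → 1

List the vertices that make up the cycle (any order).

1, 3, 4, 6, 8

DFS with gray/black marking from 1:
1 gray
  6 gray
    4 gray
      8 gray
        3 gray
          3→1: 1 is gray → back edge
Back edge closes the cycle 1 → 6 → 4 → 8 → 3 → 1; its vertices are {1, 3, 4, 6, 8}.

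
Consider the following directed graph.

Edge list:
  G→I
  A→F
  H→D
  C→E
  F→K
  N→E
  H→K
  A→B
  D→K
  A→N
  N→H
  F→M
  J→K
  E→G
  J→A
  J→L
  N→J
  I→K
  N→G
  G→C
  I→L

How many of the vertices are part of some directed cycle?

6

A vertex is on a directed cycle iff it belongs to a strongly connected component of size ≥ 2 (or has a self-loop).
The vertices on cycles are {A, C, E, G, J, N} — 6 in total.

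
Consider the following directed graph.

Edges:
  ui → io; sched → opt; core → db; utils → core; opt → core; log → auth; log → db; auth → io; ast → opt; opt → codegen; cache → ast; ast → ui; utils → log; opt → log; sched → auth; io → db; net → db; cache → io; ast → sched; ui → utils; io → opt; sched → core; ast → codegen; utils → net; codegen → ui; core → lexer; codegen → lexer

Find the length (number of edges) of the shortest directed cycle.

4

For each vertex v, BFS finds the shortest path from v back to v.
The shortest such closed walk is codegen → ui → io → opt → codegen, length 4.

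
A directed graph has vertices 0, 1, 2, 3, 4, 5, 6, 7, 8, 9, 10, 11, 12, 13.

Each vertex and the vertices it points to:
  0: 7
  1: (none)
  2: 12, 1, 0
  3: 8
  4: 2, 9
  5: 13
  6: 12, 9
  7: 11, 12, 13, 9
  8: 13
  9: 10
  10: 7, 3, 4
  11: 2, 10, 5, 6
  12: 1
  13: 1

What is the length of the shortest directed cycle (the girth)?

For each vertex v, BFS finds the shortest path from v back to v.
The shortest such closed walk is 11 → 10 → 7 → 11, length 3.

3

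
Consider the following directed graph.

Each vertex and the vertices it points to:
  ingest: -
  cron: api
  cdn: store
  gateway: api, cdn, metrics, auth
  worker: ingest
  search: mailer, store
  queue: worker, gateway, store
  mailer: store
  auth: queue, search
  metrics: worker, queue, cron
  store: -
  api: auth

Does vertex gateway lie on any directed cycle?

gateway is on a cycle iff gateway can reach itself via ≥1 edge.
gateway → metrics → queue → gateway — yes.

Yes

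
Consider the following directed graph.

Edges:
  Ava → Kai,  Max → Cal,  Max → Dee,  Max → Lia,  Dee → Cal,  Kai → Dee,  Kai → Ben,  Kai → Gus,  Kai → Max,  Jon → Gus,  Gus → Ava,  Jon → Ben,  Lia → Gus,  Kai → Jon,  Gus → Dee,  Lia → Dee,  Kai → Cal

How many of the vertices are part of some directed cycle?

6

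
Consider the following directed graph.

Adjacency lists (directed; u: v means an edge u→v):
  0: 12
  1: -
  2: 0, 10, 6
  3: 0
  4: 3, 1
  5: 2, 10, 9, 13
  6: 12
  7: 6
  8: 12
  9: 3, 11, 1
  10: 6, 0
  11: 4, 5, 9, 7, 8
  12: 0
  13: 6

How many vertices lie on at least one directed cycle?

5

A vertex is on a directed cycle iff it belongs to a strongly connected component of size ≥ 2 (or has a self-loop).
The vertices on cycles are {0, 5, 9, 11, 12} — 5 in total.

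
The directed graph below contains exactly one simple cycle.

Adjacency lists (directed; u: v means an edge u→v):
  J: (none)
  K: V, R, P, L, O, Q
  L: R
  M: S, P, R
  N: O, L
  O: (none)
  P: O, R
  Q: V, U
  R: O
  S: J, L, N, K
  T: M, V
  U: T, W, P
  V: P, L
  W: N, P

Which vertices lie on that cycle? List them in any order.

K, M, Q, S, T, U

DFS with gray/black marking from U:
U gray
  T gray
    M gray
      S gray
        J gray
        J black
        L gray
          R gray
            O gray
            O black
          R black
        L black
        N gray
          N→O: O black — skip
          N→L: L black — skip
        N black
        K gray
          V gray
            P gray
              P→O: O black — skip
              P→R: R black — skip
            P black
            V→L: L black — skip
          V black
          K→R: R black — skip
          K→P: P black — skip
          K→L: L black — skip
          K→O: O black — skip
          Q gray
            Q→V: V black — skip
            Q→U: U is gray → back edge
Back edge closes the cycle U → T → M → S → K → Q → U; its vertices are {K, M, Q, S, T, U}.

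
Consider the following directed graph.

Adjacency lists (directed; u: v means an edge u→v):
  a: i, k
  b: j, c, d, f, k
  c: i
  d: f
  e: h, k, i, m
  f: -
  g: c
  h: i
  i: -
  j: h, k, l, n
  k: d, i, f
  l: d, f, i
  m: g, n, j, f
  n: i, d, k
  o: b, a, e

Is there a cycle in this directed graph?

No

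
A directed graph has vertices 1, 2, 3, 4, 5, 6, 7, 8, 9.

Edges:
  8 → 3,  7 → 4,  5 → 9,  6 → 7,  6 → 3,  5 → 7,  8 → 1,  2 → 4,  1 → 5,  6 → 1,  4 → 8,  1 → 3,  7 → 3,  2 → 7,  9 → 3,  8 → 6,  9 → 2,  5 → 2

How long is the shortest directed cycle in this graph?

4

For each vertex v, BFS finds the shortest path from v back to v.
The shortest such closed walk is 4 → 8 → 6 → 7 → 4, length 4.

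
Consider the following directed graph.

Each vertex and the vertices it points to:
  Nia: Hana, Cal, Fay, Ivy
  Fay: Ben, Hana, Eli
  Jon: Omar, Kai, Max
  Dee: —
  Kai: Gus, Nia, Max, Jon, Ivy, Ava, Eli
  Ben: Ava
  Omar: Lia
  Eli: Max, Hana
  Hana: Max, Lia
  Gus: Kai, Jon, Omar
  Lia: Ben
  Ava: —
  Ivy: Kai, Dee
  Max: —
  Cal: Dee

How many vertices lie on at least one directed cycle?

A vertex is on a directed cycle iff it belongs to a strongly connected component of size ≥ 2 (or has a self-loop).
The vertices on cycles are {Gus, Ivy, Jon, Kai, Nia} — 5 in total.

5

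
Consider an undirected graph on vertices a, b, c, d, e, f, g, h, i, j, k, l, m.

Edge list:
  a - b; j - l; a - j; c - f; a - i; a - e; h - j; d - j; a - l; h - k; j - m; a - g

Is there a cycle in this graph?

Yes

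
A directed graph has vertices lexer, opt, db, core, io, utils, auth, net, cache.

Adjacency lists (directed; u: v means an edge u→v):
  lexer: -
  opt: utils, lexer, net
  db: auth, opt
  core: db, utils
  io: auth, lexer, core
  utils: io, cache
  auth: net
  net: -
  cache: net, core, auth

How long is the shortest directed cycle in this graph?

For each vertex v, BFS finds the shortest path from v back to v.
The shortest such closed walk is core → utils → cache → core, length 3.

3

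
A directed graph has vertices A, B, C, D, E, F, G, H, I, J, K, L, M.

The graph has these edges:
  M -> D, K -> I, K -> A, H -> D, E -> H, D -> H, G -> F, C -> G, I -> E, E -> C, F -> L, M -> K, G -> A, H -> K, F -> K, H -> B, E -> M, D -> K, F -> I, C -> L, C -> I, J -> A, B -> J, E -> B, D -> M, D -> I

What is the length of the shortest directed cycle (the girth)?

For each vertex v, BFS finds the shortest path from v back to v.
The shortest such closed walk is H → D → H, length 2.

2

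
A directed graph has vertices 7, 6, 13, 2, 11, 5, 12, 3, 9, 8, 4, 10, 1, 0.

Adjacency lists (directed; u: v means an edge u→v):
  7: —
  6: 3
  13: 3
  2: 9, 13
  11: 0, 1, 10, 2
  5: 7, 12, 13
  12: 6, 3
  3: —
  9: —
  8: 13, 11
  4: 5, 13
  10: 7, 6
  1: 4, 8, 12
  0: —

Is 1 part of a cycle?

Yes

1 is on a cycle iff 1 can reach itself via ≥1 edge.
1 → 8 → 11 → 1 — yes.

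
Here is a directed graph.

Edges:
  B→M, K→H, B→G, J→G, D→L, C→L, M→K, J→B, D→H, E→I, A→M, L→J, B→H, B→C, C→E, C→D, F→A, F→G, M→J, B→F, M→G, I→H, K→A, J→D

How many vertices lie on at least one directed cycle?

A vertex is on a directed cycle iff it belongs to a strongly connected component of size ≥ 2 (or has a self-loop).
The vertices on cycles are {A, B, C, D, F, J, K, L, M} — 9 in total.

9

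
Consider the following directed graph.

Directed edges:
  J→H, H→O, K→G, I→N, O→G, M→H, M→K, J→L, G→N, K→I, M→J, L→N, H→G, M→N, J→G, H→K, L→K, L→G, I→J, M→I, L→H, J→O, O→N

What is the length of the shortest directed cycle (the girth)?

4

For each vertex v, BFS finds the shortest path from v back to v.
The shortest such closed walk is K → I → J → L → K, length 4.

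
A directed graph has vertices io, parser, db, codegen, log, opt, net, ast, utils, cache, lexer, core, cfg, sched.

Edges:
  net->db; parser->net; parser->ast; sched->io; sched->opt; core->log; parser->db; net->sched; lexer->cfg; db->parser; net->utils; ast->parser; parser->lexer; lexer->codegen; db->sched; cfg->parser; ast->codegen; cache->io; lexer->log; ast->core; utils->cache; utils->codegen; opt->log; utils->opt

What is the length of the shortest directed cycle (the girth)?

For each vertex v, BFS finds the shortest path from v back to v.
The shortest such closed walk is parser → db → parser, length 2.

2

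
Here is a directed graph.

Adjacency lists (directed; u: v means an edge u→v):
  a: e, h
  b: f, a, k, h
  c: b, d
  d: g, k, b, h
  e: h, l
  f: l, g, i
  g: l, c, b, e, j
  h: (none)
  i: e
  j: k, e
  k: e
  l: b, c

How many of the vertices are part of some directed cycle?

11

A vertex is on a directed cycle iff it belongs to a strongly connected component of size ≥ 2 (or has a self-loop).
The vertices on cycles are {a, b, c, d, e, f, g, i, j, k, l} — 11 in total.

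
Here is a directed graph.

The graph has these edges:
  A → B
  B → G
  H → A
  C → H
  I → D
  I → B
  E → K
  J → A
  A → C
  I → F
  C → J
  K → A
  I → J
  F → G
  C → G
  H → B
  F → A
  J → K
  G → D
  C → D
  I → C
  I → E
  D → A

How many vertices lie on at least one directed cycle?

8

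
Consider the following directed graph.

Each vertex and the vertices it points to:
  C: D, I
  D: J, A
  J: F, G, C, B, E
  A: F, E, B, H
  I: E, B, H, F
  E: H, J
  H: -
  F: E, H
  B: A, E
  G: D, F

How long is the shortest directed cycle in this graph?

2

For each vertex v, BFS finds the shortest path from v back to v.
The shortest such closed walk is J → E → J, length 2.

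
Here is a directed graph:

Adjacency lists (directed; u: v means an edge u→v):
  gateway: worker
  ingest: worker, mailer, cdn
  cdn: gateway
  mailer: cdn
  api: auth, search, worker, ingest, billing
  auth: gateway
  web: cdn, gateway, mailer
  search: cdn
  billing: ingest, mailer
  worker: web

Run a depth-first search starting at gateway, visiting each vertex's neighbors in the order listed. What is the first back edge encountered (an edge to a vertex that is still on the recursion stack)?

DFS from gateway (visiting each vertex's neighbors in the order listed); mark gray on enter, black on exit:
gateway gray
  worker gray
    web gray
      cdn gray
        cdn→gateway: gateway is gray → back edge
First back edge: cdn → gateway.

cdn->gateway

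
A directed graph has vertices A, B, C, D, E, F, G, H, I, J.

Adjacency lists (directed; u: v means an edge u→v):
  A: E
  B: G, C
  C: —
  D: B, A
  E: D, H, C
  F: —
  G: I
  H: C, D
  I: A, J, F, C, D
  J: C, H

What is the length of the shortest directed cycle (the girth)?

For each vertex v, BFS finds the shortest path from v back to v.
The shortest such closed walk is A → E → D → A, length 3.

3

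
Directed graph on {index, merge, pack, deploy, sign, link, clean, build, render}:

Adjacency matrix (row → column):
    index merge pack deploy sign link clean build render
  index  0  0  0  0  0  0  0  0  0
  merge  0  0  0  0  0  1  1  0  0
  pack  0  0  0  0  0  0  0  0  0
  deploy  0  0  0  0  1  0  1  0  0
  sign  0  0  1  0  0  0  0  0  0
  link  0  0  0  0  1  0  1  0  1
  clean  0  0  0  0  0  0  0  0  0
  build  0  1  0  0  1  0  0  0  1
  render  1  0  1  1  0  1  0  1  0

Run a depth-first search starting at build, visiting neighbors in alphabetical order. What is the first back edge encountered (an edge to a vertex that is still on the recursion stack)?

render->build

DFS from build (visiting neighbors in alphabetical order); mark gray on enter, black on exit:
build gray
  merge gray
    clean gray
    clean black
    link gray
      link→clean: clean black — skip
      render gray
        render→build: build is gray → back edge
First back edge: render → build.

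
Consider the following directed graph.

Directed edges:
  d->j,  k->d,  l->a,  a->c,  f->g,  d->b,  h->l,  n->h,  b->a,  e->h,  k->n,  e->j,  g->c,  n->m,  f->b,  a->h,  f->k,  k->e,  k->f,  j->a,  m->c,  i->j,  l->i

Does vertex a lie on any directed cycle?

a is on a cycle iff a can reach itself via ≥1 edge.
a → h → l → a — yes.

Yes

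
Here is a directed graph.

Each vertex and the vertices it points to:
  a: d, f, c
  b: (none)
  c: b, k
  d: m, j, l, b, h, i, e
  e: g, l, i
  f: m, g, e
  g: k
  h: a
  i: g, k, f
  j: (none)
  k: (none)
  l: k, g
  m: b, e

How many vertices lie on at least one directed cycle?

7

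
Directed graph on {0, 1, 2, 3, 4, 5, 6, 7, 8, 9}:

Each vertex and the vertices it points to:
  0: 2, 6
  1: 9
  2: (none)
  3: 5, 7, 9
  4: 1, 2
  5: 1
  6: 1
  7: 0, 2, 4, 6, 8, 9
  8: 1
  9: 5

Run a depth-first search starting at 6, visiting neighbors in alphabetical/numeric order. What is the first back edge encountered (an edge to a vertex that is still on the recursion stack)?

5->1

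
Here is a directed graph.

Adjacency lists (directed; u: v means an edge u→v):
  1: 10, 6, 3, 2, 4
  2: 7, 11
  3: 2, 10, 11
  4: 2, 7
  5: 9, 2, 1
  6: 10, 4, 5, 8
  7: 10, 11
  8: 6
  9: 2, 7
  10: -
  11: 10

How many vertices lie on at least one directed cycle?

A vertex is on a directed cycle iff it belongs to a strongly connected component of size ≥ 2 (or has a self-loop).
The vertices on cycles are {1, 5, 6, 8} — 4 in total.

4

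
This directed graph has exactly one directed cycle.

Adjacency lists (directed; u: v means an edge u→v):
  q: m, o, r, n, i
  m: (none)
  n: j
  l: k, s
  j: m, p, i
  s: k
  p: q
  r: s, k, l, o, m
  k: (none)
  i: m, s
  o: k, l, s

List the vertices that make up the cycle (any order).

DFS with gray/black marking from q:
q gray
  m gray
  m black
  o gray
    k gray
    k black
    l gray
      l→k: k black — skip
      s gray
        s→k: k black — skip
      s black
    l black
    o→s: s black — skip
  o black
  r gray
    r→s: s black — skip
    r→k: k black — skip
    r→l: l black — skip
    r→o: o black — skip
    r→m: m black — skip
  r black
  n gray
    j gray
      j→m: m black — skip
      p gray
        p→q: q is gray → back edge
Back edge closes the cycle q → n → j → p → q; its vertices are {j, n, p, q}.

j, n, p, q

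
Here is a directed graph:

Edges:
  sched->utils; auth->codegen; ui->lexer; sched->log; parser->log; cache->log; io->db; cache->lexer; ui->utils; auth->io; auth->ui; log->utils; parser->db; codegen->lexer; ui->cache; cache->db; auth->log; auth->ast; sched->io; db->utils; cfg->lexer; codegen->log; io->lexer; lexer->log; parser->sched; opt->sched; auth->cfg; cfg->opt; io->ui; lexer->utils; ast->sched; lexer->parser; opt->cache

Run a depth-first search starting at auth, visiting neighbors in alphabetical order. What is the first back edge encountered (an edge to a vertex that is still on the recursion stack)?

parser→sched

DFS from auth (visiting neighbors in alphabetical order); mark gray on enter, black on exit:
auth gray
  ast gray
    sched gray
      io gray
        db gray
          utils gray
          utils black
        db black
        lexer gray
          log gray
            log→utils: utils black — skip
          log black
          parser gray
            parser→db: db black — skip
            parser→log: log black — skip
            parser→sched: sched is gray → back edge
First back edge: parser → sched.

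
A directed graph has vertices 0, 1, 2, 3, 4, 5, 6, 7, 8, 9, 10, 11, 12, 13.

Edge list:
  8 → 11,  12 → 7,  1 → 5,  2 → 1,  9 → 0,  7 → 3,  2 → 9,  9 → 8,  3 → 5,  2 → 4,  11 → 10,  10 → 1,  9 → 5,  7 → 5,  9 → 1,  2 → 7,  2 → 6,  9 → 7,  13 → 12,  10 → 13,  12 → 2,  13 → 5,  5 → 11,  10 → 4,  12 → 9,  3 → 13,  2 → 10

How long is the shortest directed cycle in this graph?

4

For each vertex v, BFS finds the shortest path from v back to v.
The shortest such closed walk is 12 → 7 → 3 → 13 → 12, length 4.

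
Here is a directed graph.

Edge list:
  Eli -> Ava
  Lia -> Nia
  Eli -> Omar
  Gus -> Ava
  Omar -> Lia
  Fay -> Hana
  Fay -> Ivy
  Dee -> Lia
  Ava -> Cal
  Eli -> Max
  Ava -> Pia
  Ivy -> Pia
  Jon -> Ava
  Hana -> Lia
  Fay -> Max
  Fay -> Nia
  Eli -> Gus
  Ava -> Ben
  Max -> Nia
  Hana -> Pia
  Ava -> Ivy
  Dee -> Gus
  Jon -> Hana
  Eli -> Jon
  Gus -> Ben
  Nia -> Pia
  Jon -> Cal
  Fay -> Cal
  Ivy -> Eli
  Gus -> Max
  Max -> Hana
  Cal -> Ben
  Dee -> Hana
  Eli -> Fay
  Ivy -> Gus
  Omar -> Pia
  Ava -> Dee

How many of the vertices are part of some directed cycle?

7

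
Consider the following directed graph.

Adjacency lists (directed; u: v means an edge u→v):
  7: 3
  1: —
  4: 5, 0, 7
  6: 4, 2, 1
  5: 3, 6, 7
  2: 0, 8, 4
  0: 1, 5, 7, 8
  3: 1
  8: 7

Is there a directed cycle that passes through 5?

5 is on a cycle iff 5 can reach itself via ≥1 edge.
5 → 6 → 4 → 5 — yes.

Yes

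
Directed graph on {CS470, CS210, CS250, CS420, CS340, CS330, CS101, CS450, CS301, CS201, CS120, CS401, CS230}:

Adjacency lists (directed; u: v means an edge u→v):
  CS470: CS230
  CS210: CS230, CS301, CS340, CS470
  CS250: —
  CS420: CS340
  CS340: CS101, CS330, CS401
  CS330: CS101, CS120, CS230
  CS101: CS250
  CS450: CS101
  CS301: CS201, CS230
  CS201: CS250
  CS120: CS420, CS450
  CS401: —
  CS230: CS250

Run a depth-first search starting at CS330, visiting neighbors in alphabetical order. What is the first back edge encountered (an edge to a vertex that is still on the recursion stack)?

CS340->CS330

DFS from CS330 (visiting neighbors in alphabetical order); mark gray on enter, black on exit:
CS330 gray
  CS101 gray
    CS250 gray
    CS250 black
  CS101 black
  CS120 gray
    CS420 gray
      CS340 gray
        CS340→CS101: CS101 black — skip
        CS340→CS330: CS330 is gray → back edge
First back edge: CS340 → CS330.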